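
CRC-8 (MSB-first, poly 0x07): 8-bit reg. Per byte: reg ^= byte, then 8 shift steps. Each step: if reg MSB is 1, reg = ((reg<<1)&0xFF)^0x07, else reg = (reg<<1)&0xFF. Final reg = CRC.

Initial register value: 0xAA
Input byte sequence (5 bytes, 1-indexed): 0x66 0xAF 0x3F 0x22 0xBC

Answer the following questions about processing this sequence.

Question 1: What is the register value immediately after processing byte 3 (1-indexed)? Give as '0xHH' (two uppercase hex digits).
Answer: 0x11

Derivation:
After byte 1 (0x66): reg=0x6A
After byte 2 (0xAF): reg=0x55
After byte 3 (0x3F): reg=0x11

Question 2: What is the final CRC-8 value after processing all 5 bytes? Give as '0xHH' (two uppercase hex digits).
Answer: 0xFB

Derivation:
After byte 1 (0x66): reg=0x6A
After byte 2 (0xAF): reg=0x55
After byte 3 (0x3F): reg=0x11
After byte 4 (0x22): reg=0x99
After byte 5 (0xBC): reg=0xFB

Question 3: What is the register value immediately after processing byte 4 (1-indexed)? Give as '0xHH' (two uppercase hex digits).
Answer: 0x99

Derivation:
After byte 1 (0x66): reg=0x6A
After byte 2 (0xAF): reg=0x55
After byte 3 (0x3F): reg=0x11
After byte 4 (0x22): reg=0x99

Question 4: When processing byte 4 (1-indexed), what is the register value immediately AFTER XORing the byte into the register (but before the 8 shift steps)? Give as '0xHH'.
Register before byte 4: 0x11
Byte 4: 0x22
0x11 XOR 0x22 = 0x33

Answer: 0x33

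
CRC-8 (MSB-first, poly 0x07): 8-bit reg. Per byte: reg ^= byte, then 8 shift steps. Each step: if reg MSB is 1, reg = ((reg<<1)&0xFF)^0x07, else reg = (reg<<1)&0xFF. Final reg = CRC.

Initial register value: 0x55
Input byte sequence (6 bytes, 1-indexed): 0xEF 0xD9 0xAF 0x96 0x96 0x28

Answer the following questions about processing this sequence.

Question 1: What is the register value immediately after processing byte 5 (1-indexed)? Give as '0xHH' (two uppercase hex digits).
Answer: 0x0C

Derivation:
After byte 1 (0xEF): reg=0x2F
After byte 2 (0xD9): reg=0xCC
After byte 3 (0xAF): reg=0x2E
After byte 4 (0x96): reg=0x21
After byte 5 (0x96): reg=0x0C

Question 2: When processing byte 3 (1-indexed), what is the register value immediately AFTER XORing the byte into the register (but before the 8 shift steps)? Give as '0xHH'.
Register before byte 3: 0xCC
Byte 3: 0xAF
0xCC XOR 0xAF = 0x63

Answer: 0x63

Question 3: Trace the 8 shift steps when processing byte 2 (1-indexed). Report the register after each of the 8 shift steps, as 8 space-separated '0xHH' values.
After byte 1 (0xEF): reg=0x2F
Register before byte 2: 0x2F
After XOR with byte 0xD9: 0xF6

Answer: 0xEB 0xD1 0xA5 0x4D 0x9A 0x33 0x66 0xCC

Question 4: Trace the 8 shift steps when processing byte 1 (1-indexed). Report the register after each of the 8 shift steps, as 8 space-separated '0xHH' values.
Answer: 0x73 0xE6 0xCB 0x91 0x25 0x4A 0x94 0x2F

Derivation:
Register before byte 1: 0x55
After XOR with byte 0xEF: 0xBA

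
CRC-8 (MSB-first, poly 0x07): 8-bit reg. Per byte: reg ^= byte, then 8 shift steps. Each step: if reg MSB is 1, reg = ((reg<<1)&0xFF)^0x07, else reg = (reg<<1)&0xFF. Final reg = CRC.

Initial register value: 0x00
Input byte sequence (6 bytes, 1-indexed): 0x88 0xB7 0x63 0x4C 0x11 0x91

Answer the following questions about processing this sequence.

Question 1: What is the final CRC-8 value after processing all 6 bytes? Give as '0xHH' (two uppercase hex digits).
Answer: 0xE4

Derivation:
After byte 1 (0x88): reg=0xB1
After byte 2 (0xB7): reg=0x12
After byte 3 (0x63): reg=0x50
After byte 4 (0x4C): reg=0x54
After byte 5 (0x11): reg=0xDC
After byte 6 (0x91): reg=0xE4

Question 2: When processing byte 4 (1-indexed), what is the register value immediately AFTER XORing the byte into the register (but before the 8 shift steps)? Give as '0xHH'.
Register before byte 4: 0x50
Byte 4: 0x4C
0x50 XOR 0x4C = 0x1C

Answer: 0x1C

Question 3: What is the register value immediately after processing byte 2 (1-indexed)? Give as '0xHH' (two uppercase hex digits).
After byte 1 (0x88): reg=0xB1
After byte 2 (0xB7): reg=0x12

Answer: 0x12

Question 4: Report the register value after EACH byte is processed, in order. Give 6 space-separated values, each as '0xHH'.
0xB1 0x12 0x50 0x54 0xDC 0xE4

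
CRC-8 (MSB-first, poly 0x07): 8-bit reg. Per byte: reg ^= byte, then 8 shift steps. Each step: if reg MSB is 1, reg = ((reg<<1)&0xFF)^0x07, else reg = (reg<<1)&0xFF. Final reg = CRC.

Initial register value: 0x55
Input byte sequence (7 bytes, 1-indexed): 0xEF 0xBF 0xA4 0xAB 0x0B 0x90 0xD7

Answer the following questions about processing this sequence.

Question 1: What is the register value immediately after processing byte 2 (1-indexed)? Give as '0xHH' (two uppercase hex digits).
After byte 1 (0xEF): reg=0x2F
After byte 2 (0xBF): reg=0xF9

Answer: 0xF9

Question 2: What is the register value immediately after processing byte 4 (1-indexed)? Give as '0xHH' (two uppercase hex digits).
After byte 1 (0xEF): reg=0x2F
After byte 2 (0xBF): reg=0xF9
After byte 3 (0xA4): reg=0x94
After byte 4 (0xAB): reg=0xBD

Answer: 0xBD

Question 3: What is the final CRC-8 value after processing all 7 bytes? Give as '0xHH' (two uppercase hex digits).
After byte 1 (0xEF): reg=0x2F
After byte 2 (0xBF): reg=0xF9
After byte 3 (0xA4): reg=0x94
After byte 4 (0xAB): reg=0xBD
After byte 5 (0x0B): reg=0x0B
After byte 6 (0x90): reg=0xC8
After byte 7 (0xD7): reg=0x5D

Answer: 0x5D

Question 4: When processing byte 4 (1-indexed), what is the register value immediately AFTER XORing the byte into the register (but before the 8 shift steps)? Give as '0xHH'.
Register before byte 4: 0x94
Byte 4: 0xAB
0x94 XOR 0xAB = 0x3F

Answer: 0x3F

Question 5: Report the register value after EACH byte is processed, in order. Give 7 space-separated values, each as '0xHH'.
0x2F 0xF9 0x94 0xBD 0x0B 0xC8 0x5D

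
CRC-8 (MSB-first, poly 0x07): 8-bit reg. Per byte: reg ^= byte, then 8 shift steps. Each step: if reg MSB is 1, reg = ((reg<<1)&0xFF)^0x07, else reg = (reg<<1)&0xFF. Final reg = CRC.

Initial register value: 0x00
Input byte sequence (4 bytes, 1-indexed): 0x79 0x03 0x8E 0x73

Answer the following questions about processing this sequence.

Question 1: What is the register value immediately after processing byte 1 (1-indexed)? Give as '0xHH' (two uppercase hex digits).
After byte 1 (0x79): reg=0x68

Answer: 0x68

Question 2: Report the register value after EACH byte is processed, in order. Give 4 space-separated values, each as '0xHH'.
0x68 0x16 0xC1 0x17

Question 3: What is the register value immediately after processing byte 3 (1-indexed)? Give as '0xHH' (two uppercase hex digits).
Answer: 0xC1

Derivation:
After byte 1 (0x79): reg=0x68
After byte 2 (0x03): reg=0x16
After byte 3 (0x8E): reg=0xC1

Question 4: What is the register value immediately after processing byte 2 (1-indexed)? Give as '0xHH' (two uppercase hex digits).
Answer: 0x16

Derivation:
After byte 1 (0x79): reg=0x68
After byte 2 (0x03): reg=0x16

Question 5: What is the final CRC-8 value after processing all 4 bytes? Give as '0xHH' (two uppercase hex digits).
Answer: 0x17

Derivation:
After byte 1 (0x79): reg=0x68
After byte 2 (0x03): reg=0x16
After byte 3 (0x8E): reg=0xC1
After byte 4 (0x73): reg=0x17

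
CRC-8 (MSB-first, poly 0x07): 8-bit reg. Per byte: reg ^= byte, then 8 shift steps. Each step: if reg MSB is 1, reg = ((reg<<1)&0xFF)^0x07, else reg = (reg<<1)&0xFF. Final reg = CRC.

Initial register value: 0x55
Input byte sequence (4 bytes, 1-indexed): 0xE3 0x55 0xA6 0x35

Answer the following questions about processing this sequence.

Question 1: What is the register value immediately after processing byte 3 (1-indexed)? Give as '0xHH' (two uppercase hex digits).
Answer: 0xA1

Derivation:
After byte 1 (0xE3): reg=0x0B
After byte 2 (0x55): reg=0x9D
After byte 3 (0xA6): reg=0xA1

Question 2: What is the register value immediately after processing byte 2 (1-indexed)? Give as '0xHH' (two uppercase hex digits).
Answer: 0x9D

Derivation:
After byte 1 (0xE3): reg=0x0B
After byte 2 (0x55): reg=0x9D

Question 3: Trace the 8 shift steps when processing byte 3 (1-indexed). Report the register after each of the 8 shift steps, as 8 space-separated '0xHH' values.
After byte 1 (0xE3): reg=0x0B
After byte 2 (0x55): reg=0x9D
Register before byte 3: 0x9D
After XOR with byte 0xA6: 0x3B

Answer: 0x76 0xEC 0xDF 0xB9 0x75 0xEA 0xD3 0xA1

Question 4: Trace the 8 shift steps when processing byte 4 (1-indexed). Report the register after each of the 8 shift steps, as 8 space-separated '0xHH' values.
After byte 1 (0xE3): reg=0x0B
After byte 2 (0x55): reg=0x9D
After byte 3 (0xA6): reg=0xA1
Register before byte 4: 0xA1
After XOR with byte 0x35: 0x94

Answer: 0x2F 0x5E 0xBC 0x7F 0xFE 0xFB 0xF1 0xE5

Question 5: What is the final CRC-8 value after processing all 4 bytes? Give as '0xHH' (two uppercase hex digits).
Answer: 0xE5

Derivation:
After byte 1 (0xE3): reg=0x0B
After byte 2 (0x55): reg=0x9D
After byte 3 (0xA6): reg=0xA1
After byte 4 (0x35): reg=0xE5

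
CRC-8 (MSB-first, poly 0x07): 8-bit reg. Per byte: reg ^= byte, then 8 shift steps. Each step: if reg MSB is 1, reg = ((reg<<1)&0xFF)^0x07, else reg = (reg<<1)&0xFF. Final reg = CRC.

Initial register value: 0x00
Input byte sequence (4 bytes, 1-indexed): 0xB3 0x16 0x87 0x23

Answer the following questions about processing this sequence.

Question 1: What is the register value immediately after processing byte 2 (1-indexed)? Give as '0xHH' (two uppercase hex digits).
Answer: 0x12

Derivation:
After byte 1 (0xB3): reg=0x10
After byte 2 (0x16): reg=0x12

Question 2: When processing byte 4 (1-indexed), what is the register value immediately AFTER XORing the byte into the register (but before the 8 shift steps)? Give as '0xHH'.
Register before byte 4: 0xE2
Byte 4: 0x23
0xE2 XOR 0x23 = 0xC1

Answer: 0xC1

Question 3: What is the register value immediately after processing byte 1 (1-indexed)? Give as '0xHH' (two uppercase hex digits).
Answer: 0x10

Derivation:
After byte 1 (0xB3): reg=0x10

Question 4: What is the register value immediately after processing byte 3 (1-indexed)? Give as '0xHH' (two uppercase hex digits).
Answer: 0xE2

Derivation:
After byte 1 (0xB3): reg=0x10
After byte 2 (0x16): reg=0x12
After byte 3 (0x87): reg=0xE2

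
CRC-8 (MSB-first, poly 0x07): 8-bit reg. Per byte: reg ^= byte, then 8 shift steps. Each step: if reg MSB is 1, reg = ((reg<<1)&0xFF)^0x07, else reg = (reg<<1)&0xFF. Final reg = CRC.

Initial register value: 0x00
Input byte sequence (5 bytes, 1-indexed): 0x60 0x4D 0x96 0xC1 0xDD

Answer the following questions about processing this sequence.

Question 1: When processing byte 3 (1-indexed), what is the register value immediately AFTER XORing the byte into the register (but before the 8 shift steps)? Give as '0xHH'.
Register before byte 3: 0x11
Byte 3: 0x96
0x11 XOR 0x96 = 0x87

Answer: 0x87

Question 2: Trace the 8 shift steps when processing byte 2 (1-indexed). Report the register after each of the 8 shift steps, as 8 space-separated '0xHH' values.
After byte 1 (0x60): reg=0x27
Register before byte 2: 0x27
After XOR with byte 0x4D: 0x6A

Answer: 0xD4 0xAF 0x59 0xB2 0x63 0xC6 0x8B 0x11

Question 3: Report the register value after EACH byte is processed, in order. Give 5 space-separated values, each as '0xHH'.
0x27 0x11 0x9C 0x94 0xF8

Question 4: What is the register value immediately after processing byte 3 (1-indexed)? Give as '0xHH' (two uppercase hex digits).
After byte 1 (0x60): reg=0x27
After byte 2 (0x4D): reg=0x11
After byte 3 (0x96): reg=0x9C

Answer: 0x9C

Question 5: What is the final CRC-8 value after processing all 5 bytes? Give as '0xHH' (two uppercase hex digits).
After byte 1 (0x60): reg=0x27
After byte 2 (0x4D): reg=0x11
After byte 3 (0x96): reg=0x9C
After byte 4 (0xC1): reg=0x94
After byte 5 (0xDD): reg=0xF8

Answer: 0xF8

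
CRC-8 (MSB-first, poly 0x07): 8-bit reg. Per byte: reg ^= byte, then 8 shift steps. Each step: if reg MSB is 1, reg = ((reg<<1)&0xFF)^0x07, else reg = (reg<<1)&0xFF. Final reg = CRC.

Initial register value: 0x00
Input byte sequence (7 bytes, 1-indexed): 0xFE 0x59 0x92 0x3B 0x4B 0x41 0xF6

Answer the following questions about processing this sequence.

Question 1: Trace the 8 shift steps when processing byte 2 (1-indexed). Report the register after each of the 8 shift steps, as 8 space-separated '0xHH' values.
After byte 1 (0xFE): reg=0xF4
Register before byte 2: 0xF4
After XOR with byte 0x59: 0xAD

Answer: 0x5D 0xBA 0x73 0xE6 0xCB 0x91 0x25 0x4A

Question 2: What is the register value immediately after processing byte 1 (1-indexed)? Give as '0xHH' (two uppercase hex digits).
After byte 1 (0xFE): reg=0xF4

Answer: 0xF4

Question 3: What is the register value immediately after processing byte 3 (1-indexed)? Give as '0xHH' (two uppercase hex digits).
After byte 1 (0xFE): reg=0xF4
After byte 2 (0x59): reg=0x4A
After byte 3 (0x92): reg=0x06

Answer: 0x06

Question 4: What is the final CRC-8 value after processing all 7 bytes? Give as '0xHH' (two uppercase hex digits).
Answer: 0xBF

Derivation:
After byte 1 (0xFE): reg=0xF4
After byte 2 (0x59): reg=0x4A
After byte 3 (0x92): reg=0x06
After byte 4 (0x3B): reg=0xB3
After byte 5 (0x4B): reg=0xE6
After byte 6 (0x41): reg=0x7C
After byte 7 (0xF6): reg=0xBF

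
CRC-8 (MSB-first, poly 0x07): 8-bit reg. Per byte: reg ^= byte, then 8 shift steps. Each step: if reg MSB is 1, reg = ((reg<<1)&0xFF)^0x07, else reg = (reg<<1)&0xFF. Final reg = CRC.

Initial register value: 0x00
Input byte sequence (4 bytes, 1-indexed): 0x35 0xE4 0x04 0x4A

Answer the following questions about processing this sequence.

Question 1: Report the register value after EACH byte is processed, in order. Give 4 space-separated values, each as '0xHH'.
0x8B 0x0A 0x2A 0x27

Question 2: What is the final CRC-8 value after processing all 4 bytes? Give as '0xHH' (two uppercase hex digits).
After byte 1 (0x35): reg=0x8B
After byte 2 (0xE4): reg=0x0A
After byte 3 (0x04): reg=0x2A
After byte 4 (0x4A): reg=0x27

Answer: 0x27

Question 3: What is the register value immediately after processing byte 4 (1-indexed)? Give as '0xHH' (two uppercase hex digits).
Answer: 0x27

Derivation:
After byte 1 (0x35): reg=0x8B
After byte 2 (0xE4): reg=0x0A
After byte 3 (0x04): reg=0x2A
After byte 4 (0x4A): reg=0x27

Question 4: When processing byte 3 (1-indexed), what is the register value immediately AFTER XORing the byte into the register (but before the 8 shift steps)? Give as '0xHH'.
Answer: 0x0E

Derivation:
Register before byte 3: 0x0A
Byte 3: 0x04
0x0A XOR 0x04 = 0x0E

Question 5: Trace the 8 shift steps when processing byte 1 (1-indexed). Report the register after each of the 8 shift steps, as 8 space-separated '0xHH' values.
Register before byte 1: 0x00
After XOR with byte 0x35: 0x35

Answer: 0x6A 0xD4 0xAF 0x59 0xB2 0x63 0xC6 0x8B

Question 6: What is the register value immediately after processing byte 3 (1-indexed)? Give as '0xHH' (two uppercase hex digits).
Answer: 0x2A

Derivation:
After byte 1 (0x35): reg=0x8B
After byte 2 (0xE4): reg=0x0A
After byte 3 (0x04): reg=0x2A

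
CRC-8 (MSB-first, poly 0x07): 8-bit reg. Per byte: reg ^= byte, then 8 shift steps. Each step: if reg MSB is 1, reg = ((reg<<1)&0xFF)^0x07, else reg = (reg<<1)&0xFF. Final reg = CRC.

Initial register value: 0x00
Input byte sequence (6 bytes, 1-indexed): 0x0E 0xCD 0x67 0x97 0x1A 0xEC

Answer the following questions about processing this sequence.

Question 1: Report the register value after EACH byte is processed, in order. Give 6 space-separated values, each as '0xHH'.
0x2A 0xBB 0x1A 0xAA 0x19 0xC5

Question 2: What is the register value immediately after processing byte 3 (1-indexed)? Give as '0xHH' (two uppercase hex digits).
After byte 1 (0x0E): reg=0x2A
After byte 2 (0xCD): reg=0xBB
After byte 3 (0x67): reg=0x1A

Answer: 0x1A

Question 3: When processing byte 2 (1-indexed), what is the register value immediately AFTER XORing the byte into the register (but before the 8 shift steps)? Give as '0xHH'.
Answer: 0xE7

Derivation:
Register before byte 2: 0x2A
Byte 2: 0xCD
0x2A XOR 0xCD = 0xE7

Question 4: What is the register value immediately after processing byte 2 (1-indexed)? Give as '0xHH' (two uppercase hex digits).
After byte 1 (0x0E): reg=0x2A
After byte 2 (0xCD): reg=0xBB

Answer: 0xBB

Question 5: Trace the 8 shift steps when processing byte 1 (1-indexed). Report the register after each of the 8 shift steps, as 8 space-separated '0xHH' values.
Answer: 0x1C 0x38 0x70 0xE0 0xC7 0x89 0x15 0x2A

Derivation:
Register before byte 1: 0x00
After XOR with byte 0x0E: 0x0E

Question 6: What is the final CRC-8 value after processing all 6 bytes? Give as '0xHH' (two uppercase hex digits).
Answer: 0xC5

Derivation:
After byte 1 (0x0E): reg=0x2A
After byte 2 (0xCD): reg=0xBB
After byte 3 (0x67): reg=0x1A
After byte 4 (0x97): reg=0xAA
After byte 5 (0x1A): reg=0x19
After byte 6 (0xEC): reg=0xC5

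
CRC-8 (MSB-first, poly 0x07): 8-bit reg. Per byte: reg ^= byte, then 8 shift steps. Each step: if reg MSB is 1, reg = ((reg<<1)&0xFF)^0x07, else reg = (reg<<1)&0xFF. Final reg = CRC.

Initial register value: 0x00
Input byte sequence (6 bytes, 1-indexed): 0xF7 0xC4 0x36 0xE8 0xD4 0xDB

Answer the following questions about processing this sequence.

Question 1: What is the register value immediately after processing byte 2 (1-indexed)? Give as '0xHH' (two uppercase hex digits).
Answer: 0x2D

Derivation:
After byte 1 (0xF7): reg=0xCB
After byte 2 (0xC4): reg=0x2D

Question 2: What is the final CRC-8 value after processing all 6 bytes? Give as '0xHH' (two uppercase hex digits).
Answer: 0x93

Derivation:
After byte 1 (0xF7): reg=0xCB
After byte 2 (0xC4): reg=0x2D
After byte 3 (0x36): reg=0x41
After byte 4 (0xE8): reg=0x56
After byte 5 (0xD4): reg=0x87
After byte 6 (0xDB): reg=0x93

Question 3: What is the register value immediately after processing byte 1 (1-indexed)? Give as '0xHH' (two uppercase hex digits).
After byte 1 (0xF7): reg=0xCB

Answer: 0xCB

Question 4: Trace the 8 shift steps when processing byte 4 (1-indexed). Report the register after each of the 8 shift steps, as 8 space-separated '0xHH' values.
Answer: 0x55 0xAA 0x53 0xA6 0x4B 0x96 0x2B 0x56

Derivation:
After byte 1 (0xF7): reg=0xCB
After byte 2 (0xC4): reg=0x2D
After byte 3 (0x36): reg=0x41
Register before byte 4: 0x41
After XOR with byte 0xE8: 0xA9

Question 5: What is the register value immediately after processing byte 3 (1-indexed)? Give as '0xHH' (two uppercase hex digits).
After byte 1 (0xF7): reg=0xCB
After byte 2 (0xC4): reg=0x2D
After byte 3 (0x36): reg=0x41

Answer: 0x41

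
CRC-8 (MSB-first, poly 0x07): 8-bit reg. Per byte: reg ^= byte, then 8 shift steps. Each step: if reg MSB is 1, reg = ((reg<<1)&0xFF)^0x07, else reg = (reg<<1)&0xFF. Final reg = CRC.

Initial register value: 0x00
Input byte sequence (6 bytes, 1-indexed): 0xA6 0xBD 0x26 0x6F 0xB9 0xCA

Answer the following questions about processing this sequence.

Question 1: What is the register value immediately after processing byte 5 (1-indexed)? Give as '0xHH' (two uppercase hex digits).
After byte 1 (0xA6): reg=0x7B
After byte 2 (0xBD): reg=0x5C
After byte 3 (0x26): reg=0x61
After byte 4 (0x6F): reg=0x2A
After byte 5 (0xB9): reg=0xF0

Answer: 0xF0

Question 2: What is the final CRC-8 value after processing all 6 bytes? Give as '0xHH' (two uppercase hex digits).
Answer: 0xA6

Derivation:
After byte 1 (0xA6): reg=0x7B
After byte 2 (0xBD): reg=0x5C
After byte 3 (0x26): reg=0x61
After byte 4 (0x6F): reg=0x2A
After byte 5 (0xB9): reg=0xF0
After byte 6 (0xCA): reg=0xA6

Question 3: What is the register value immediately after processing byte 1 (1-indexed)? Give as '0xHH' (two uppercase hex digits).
Answer: 0x7B

Derivation:
After byte 1 (0xA6): reg=0x7B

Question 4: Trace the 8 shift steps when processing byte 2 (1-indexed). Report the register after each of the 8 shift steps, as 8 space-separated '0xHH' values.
Answer: 0x8B 0x11 0x22 0x44 0x88 0x17 0x2E 0x5C

Derivation:
After byte 1 (0xA6): reg=0x7B
Register before byte 2: 0x7B
After XOR with byte 0xBD: 0xC6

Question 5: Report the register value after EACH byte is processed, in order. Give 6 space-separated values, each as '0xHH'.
0x7B 0x5C 0x61 0x2A 0xF0 0xA6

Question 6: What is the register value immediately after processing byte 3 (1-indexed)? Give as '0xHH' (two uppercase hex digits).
After byte 1 (0xA6): reg=0x7B
After byte 2 (0xBD): reg=0x5C
After byte 3 (0x26): reg=0x61

Answer: 0x61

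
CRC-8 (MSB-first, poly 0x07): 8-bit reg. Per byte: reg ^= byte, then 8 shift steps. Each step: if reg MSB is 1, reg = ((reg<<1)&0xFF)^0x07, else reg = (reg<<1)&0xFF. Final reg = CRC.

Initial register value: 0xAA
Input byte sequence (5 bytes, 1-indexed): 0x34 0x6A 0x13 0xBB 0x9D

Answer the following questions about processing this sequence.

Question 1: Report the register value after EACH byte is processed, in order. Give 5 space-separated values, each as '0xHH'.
0xD3 0x26 0x8B 0x90 0x23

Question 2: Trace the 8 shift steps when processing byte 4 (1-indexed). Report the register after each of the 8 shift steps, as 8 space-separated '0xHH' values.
After byte 1 (0x34): reg=0xD3
After byte 2 (0x6A): reg=0x26
After byte 3 (0x13): reg=0x8B
Register before byte 4: 0x8B
After XOR with byte 0xBB: 0x30

Answer: 0x60 0xC0 0x87 0x09 0x12 0x24 0x48 0x90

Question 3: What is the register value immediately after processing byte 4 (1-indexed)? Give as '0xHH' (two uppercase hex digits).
After byte 1 (0x34): reg=0xD3
After byte 2 (0x6A): reg=0x26
After byte 3 (0x13): reg=0x8B
After byte 4 (0xBB): reg=0x90

Answer: 0x90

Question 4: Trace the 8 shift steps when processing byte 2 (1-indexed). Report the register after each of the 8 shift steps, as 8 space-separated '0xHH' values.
Answer: 0x75 0xEA 0xD3 0xA1 0x45 0x8A 0x13 0x26

Derivation:
After byte 1 (0x34): reg=0xD3
Register before byte 2: 0xD3
After XOR with byte 0x6A: 0xB9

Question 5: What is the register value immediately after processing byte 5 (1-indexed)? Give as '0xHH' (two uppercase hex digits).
Answer: 0x23

Derivation:
After byte 1 (0x34): reg=0xD3
After byte 2 (0x6A): reg=0x26
After byte 3 (0x13): reg=0x8B
After byte 4 (0xBB): reg=0x90
After byte 5 (0x9D): reg=0x23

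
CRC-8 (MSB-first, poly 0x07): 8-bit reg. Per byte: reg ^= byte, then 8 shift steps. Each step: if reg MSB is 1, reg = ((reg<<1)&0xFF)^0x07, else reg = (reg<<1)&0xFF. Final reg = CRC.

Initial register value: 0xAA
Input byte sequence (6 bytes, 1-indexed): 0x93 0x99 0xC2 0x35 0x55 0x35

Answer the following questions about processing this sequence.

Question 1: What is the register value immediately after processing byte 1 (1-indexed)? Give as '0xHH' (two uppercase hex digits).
Answer: 0xAF

Derivation:
After byte 1 (0x93): reg=0xAF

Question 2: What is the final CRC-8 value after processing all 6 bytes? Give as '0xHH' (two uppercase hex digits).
After byte 1 (0x93): reg=0xAF
After byte 2 (0x99): reg=0x82
After byte 3 (0xC2): reg=0xC7
After byte 4 (0x35): reg=0xD0
After byte 5 (0x55): reg=0x92
After byte 6 (0x35): reg=0x7C

Answer: 0x7C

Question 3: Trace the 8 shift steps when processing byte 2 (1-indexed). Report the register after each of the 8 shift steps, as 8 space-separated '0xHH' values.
Answer: 0x6C 0xD8 0xB7 0x69 0xD2 0xA3 0x41 0x82

Derivation:
After byte 1 (0x93): reg=0xAF
Register before byte 2: 0xAF
After XOR with byte 0x99: 0x36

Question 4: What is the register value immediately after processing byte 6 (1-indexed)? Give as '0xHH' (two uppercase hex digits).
Answer: 0x7C

Derivation:
After byte 1 (0x93): reg=0xAF
After byte 2 (0x99): reg=0x82
After byte 3 (0xC2): reg=0xC7
After byte 4 (0x35): reg=0xD0
After byte 5 (0x55): reg=0x92
After byte 6 (0x35): reg=0x7C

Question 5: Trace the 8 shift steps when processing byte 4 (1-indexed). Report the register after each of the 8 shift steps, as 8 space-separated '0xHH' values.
Answer: 0xE3 0xC1 0x85 0x0D 0x1A 0x34 0x68 0xD0

Derivation:
After byte 1 (0x93): reg=0xAF
After byte 2 (0x99): reg=0x82
After byte 3 (0xC2): reg=0xC7
Register before byte 4: 0xC7
After XOR with byte 0x35: 0xF2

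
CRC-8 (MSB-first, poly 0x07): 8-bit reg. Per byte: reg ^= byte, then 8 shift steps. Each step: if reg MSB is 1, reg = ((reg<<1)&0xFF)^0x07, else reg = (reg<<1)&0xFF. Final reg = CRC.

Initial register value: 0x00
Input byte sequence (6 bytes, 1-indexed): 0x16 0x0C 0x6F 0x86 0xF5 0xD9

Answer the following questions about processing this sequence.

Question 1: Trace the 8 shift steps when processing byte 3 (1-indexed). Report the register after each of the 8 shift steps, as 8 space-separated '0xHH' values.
After byte 1 (0x16): reg=0x62
After byte 2 (0x0C): reg=0x0D
Register before byte 3: 0x0D
After XOR with byte 0x6F: 0x62

Answer: 0xC4 0x8F 0x19 0x32 0x64 0xC8 0x97 0x29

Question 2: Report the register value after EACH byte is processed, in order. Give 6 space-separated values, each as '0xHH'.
0x62 0x0D 0x29 0x44 0x1E 0x5B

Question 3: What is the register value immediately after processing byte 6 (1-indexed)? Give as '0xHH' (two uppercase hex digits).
Answer: 0x5B

Derivation:
After byte 1 (0x16): reg=0x62
After byte 2 (0x0C): reg=0x0D
After byte 3 (0x6F): reg=0x29
After byte 4 (0x86): reg=0x44
After byte 5 (0xF5): reg=0x1E
After byte 6 (0xD9): reg=0x5B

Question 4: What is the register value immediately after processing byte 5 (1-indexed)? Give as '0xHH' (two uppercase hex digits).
Answer: 0x1E

Derivation:
After byte 1 (0x16): reg=0x62
After byte 2 (0x0C): reg=0x0D
After byte 3 (0x6F): reg=0x29
After byte 4 (0x86): reg=0x44
After byte 5 (0xF5): reg=0x1E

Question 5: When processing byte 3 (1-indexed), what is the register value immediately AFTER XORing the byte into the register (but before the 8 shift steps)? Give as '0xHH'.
Answer: 0x62

Derivation:
Register before byte 3: 0x0D
Byte 3: 0x6F
0x0D XOR 0x6F = 0x62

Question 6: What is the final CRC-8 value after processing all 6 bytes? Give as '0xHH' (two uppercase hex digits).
After byte 1 (0x16): reg=0x62
After byte 2 (0x0C): reg=0x0D
After byte 3 (0x6F): reg=0x29
After byte 4 (0x86): reg=0x44
After byte 5 (0xF5): reg=0x1E
After byte 6 (0xD9): reg=0x5B

Answer: 0x5B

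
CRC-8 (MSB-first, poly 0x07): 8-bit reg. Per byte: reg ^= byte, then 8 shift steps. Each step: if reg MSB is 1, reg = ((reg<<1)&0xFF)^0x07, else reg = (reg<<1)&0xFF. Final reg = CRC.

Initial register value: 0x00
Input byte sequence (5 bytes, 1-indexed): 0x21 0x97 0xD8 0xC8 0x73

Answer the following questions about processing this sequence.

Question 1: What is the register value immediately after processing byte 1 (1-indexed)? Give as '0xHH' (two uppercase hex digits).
Answer: 0xE7

Derivation:
After byte 1 (0x21): reg=0xE7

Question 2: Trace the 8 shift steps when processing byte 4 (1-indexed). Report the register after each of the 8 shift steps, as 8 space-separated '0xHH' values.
Answer: 0xD8 0xB7 0x69 0xD2 0xA3 0x41 0x82 0x03

Derivation:
After byte 1 (0x21): reg=0xE7
After byte 2 (0x97): reg=0x57
After byte 3 (0xD8): reg=0xA4
Register before byte 4: 0xA4
After XOR with byte 0xC8: 0x6C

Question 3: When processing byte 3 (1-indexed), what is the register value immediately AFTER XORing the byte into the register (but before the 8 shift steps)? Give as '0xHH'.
Register before byte 3: 0x57
Byte 3: 0xD8
0x57 XOR 0xD8 = 0x8F

Answer: 0x8F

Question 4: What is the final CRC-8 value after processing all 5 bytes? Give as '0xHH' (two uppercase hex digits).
Answer: 0x57

Derivation:
After byte 1 (0x21): reg=0xE7
After byte 2 (0x97): reg=0x57
After byte 3 (0xD8): reg=0xA4
After byte 4 (0xC8): reg=0x03
After byte 5 (0x73): reg=0x57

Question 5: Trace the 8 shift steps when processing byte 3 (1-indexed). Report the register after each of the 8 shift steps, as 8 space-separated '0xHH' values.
After byte 1 (0x21): reg=0xE7
After byte 2 (0x97): reg=0x57
Register before byte 3: 0x57
After XOR with byte 0xD8: 0x8F

Answer: 0x19 0x32 0x64 0xC8 0x97 0x29 0x52 0xA4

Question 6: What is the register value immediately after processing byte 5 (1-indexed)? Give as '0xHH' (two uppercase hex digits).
After byte 1 (0x21): reg=0xE7
After byte 2 (0x97): reg=0x57
After byte 3 (0xD8): reg=0xA4
After byte 4 (0xC8): reg=0x03
After byte 5 (0x73): reg=0x57

Answer: 0x57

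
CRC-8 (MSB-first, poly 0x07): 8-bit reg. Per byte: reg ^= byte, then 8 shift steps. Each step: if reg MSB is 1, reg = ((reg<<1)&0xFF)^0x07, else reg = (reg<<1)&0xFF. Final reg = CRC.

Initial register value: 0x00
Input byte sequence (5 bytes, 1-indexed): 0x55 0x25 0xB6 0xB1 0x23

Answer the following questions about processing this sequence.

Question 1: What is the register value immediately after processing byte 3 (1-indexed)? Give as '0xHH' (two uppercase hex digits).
After byte 1 (0x55): reg=0xAC
After byte 2 (0x25): reg=0xB6
After byte 3 (0xB6): reg=0x00

Answer: 0x00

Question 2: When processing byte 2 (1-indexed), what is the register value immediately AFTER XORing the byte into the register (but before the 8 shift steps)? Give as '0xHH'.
Register before byte 2: 0xAC
Byte 2: 0x25
0xAC XOR 0x25 = 0x89

Answer: 0x89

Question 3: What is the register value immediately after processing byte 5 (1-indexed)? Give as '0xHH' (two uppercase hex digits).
After byte 1 (0x55): reg=0xAC
After byte 2 (0x25): reg=0xB6
After byte 3 (0xB6): reg=0x00
After byte 4 (0xB1): reg=0x1E
After byte 5 (0x23): reg=0xB3

Answer: 0xB3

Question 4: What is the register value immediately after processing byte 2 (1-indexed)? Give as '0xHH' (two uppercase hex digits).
After byte 1 (0x55): reg=0xAC
After byte 2 (0x25): reg=0xB6

Answer: 0xB6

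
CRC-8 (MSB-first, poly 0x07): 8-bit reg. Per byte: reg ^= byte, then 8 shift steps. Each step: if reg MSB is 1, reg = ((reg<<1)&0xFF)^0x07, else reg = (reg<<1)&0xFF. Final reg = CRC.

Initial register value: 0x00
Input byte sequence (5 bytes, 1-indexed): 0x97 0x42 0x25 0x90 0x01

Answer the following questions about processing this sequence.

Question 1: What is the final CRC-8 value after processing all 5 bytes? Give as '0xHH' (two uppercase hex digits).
After byte 1 (0x97): reg=0xEC
After byte 2 (0x42): reg=0x43
After byte 3 (0x25): reg=0x35
After byte 4 (0x90): reg=0x72
After byte 5 (0x01): reg=0x5E

Answer: 0x5E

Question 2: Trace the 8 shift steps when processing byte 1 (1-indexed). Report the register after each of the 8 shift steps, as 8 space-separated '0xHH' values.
Register before byte 1: 0x00
After XOR with byte 0x97: 0x97

Answer: 0x29 0x52 0xA4 0x4F 0x9E 0x3B 0x76 0xEC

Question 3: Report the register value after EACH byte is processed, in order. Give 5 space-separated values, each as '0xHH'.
0xEC 0x43 0x35 0x72 0x5E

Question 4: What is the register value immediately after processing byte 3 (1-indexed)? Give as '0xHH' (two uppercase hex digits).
Answer: 0x35

Derivation:
After byte 1 (0x97): reg=0xEC
After byte 2 (0x42): reg=0x43
After byte 3 (0x25): reg=0x35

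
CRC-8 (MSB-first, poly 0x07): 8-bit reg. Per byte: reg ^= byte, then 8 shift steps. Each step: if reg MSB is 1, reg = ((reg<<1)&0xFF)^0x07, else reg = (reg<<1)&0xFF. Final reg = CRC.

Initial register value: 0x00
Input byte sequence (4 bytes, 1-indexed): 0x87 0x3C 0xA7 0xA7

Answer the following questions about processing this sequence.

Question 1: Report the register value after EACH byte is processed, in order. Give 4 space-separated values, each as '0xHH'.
0x9C 0x69 0x64 0x47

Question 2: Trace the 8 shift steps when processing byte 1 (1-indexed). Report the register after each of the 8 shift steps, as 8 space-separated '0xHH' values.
Register before byte 1: 0x00
After XOR with byte 0x87: 0x87

Answer: 0x09 0x12 0x24 0x48 0x90 0x27 0x4E 0x9C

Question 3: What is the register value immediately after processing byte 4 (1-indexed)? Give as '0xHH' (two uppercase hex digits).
Answer: 0x47

Derivation:
After byte 1 (0x87): reg=0x9C
After byte 2 (0x3C): reg=0x69
After byte 3 (0xA7): reg=0x64
After byte 4 (0xA7): reg=0x47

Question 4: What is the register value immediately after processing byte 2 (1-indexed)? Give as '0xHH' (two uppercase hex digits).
After byte 1 (0x87): reg=0x9C
After byte 2 (0x3C): reg=0x69

Answer: 0x69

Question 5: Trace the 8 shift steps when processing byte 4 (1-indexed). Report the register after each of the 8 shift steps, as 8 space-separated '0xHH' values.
Answer: 0x81 0x05 0x0A 0x14 0x28 0x50 0xA0 0x47

Derivation:
After byte 1 (0x87): reg=0x9C
After byte 2 (0x3C): reg=0x69
After byte 3 (0xA7): reg=0x64
Register before byte 4: 0x64
After XOR with byte 0xA7: 0xC3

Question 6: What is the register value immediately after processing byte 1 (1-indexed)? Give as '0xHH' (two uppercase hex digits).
After byte 1 (0x87): reg=0x9C

Answer: 0x9C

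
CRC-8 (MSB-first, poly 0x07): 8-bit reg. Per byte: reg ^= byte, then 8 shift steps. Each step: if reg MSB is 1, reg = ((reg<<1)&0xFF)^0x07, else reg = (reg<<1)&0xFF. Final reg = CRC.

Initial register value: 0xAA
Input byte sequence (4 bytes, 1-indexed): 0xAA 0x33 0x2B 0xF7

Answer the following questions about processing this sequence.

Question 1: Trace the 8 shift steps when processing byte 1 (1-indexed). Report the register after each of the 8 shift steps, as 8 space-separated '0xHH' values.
Register before byte 1: 0xAA
After XOR with byte 0xAA: 0x00

Answer: 0x00 0x00 0x00 0x00 0x00 0x00 0x00 0x00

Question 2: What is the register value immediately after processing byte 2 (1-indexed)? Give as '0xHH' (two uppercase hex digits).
After byte 1 (0xAA): reg=0x00
After byte 2 (0x33): reg=0x99

Answer: 0x99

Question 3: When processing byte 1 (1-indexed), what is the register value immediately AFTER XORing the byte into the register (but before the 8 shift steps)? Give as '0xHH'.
Register before byte 1: 0xAA
Byte 1: 0xAA
0xAA XOR 0xAA = 0x00

Answer: 0x00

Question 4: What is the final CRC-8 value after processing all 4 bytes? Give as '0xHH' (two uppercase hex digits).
After byte 1 (0xAA): reg=0x00
After byte 2 (0x33): reg=0x99
After byte 3 (0x2B): reg=0x17
After byte 4 (0xF7): reg=0xAE

Answer: 0xAE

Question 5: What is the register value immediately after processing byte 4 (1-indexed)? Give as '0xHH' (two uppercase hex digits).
After byte 1 (0xAA): reg=0x00
After byte 2 (0x33): reg=0x99
After byte 3 (0x2B): reg=0x17
After byte 4 (0xF7): reg=0xAE

Answer: 0xAE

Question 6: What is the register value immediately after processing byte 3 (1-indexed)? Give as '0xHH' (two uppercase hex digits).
After byte 1 (0xAA): reg=0x00
After byte 2 (0x33): reg=0x99
After byte 3 (0x2B): reg=0x17

Answer: 0x17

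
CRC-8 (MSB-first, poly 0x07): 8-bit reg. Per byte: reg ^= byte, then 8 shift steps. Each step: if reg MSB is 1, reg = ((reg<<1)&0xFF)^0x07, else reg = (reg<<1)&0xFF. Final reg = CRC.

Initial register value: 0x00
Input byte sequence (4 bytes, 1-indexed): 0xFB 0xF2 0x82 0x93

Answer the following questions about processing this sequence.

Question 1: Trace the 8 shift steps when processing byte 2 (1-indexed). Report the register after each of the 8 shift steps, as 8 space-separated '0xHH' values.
Answer: 0x3A 0x74 0xE8 0xD7 0xA9 0x55 0xAA 0x53

Derivation:
After byte 1 (0xFB): reg=0xEF
Register before byte 2: 0xEF
After XOR with byte 0xF2: 0x1D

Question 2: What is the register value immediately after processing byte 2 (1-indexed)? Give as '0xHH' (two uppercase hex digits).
Answer: 0x53

Derivation:
After byte 1 (0xFB): reg=0xEF
After byte 2 (0xF2): reg=0x53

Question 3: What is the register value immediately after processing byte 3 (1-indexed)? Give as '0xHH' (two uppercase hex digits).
After byte 1 (0xFB): reg=0xEF
After byte 2 (0xF2): reg=0x53
After byte 3 (0x82): reg=0x39

Answer: 0x39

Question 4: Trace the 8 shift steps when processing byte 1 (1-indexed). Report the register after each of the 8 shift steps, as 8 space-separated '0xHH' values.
Answer: 0xF1 0xE5 0xCD 0x9D 0x3D 0x7A 0xF4 0xEF

Derivation:
Register before byte 1: 0x00
After XOR with byte 0xFB: 0xFB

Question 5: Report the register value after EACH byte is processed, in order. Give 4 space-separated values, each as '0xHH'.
0xEF 0x53 0x39 0x5F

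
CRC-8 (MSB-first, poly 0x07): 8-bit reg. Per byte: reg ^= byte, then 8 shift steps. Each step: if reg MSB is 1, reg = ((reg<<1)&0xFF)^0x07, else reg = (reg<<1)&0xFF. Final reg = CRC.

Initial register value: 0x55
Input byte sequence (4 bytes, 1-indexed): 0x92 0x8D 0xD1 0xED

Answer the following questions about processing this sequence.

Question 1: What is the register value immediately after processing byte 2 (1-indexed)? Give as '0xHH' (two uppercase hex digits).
After byte 1 (0x92): reg=0x5B
After byte 2 (0x8D): reg=0x2C

Answer: 0x2C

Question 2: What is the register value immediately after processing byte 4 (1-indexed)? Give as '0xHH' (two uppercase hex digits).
Answer: 0x70

Derivation:
After byte 1 (0x92): reg=0x5B
After byte 2 (0x8D): reg=0x2C
After byte 3 (0xD1): reg=0xFD
After byte 4 (0xED): reg=0x70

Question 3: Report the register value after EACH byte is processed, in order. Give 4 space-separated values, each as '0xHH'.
0x5B 0x2C 0xFD 0x70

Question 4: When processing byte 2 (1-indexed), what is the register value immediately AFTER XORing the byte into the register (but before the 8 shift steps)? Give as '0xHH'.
Register before byte 2: 0x5B
Byte 2: 0x8D
0x5B XOR 0x8D = 0xD6

Answer: 0xD6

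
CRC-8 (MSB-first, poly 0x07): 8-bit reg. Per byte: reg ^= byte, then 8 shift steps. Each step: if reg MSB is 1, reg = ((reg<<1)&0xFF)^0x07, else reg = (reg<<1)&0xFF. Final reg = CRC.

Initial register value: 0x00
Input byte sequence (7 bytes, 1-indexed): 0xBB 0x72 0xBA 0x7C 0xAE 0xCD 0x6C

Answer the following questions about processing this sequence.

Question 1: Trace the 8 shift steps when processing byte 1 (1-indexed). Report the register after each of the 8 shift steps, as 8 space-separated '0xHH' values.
Answer: 0x71 0xE2 0xC3 0x81 0x05 0x0A 0x14 0x28

Derivation:
Register before byte 1: 0x00
After XOR with byte 0xBB: 0xBB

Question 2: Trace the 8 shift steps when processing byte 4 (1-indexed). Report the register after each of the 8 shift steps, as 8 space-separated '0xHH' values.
Answer: 0xBD 0x7D 0xFA 0xF3 0xE1 0xC5 0x8D 0x1D

Derivation:
After byte 1 (0xBB): reg=0x28
After byte 2 (0x72): reg=0x81
After byte 3 (0xBA): reg=0xA1
Register before byte 4: 0xA1
After XOR with byte 0x7C: 0xDD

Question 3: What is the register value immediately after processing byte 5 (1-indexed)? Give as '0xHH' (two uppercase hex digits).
Answer: 0x10

Derivation:
After byte 1 (0xBB): reg=0x28
After byte 2 (0x72): reg=0x81
After byte 3 (0xBA): reg=0xA1
After byte 4 (0x7C): reg=0x1D
After byte 5 (0xAE): reg=0x10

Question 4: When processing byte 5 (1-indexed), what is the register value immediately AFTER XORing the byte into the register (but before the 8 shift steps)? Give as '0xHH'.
Register before byte 5: 0x1D
Byte 5: 0xAE
0x1D XOR 0xAE = 0xB3

Answer: 0xB3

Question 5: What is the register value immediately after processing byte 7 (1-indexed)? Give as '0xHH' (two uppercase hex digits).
After byte 1 (0xBB): reg=0x28
After byte 2 (0x72): reg=0x81
After byte 3 (0xBA): reg=0xA1
After byte 4 (0x7C): reg=0x1D
After byte 5 (0xAE): reg=0x10
After byte 6 (0xCD): reg=0x1D
After byte 7 (0x6C): reg=0x50

Answer: 0x50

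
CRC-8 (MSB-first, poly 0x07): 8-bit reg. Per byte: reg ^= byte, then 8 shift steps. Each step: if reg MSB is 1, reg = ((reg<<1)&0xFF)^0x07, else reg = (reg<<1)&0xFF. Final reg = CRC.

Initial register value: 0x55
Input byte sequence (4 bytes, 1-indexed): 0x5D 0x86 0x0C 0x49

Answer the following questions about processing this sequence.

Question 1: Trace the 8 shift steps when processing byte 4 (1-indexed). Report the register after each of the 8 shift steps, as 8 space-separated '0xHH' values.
Answer: 0xEF 0xD9 0xB5 0x6D 0xDA 0xB3 0x61 0xC2

Derivation:
After byte 1 (0x5D): reg=0x38
After byte 2 (0x86): reg=0x33
After byte 3 (0x0C): reg=0xBD
Register before byte 4: 0xBD
After XOR with byte 0x49: 0xF4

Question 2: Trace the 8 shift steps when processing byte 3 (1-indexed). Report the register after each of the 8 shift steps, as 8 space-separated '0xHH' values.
Answer: 0x7E 0xFC 0xFF 0xF9 0xF5 0xED 0xDD 0xBD

Derivation:
After byte 1 (0x5D): reg=0x38
After byte 2 (0x86): reg=0x33
Register before byte 3: 0x33
After XOR with byte 0x0C: 0x3F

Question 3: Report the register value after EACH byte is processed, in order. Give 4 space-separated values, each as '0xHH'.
0x38 0x33 0xBD 0xC2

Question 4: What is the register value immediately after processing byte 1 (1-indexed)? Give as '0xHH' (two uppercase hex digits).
Answer: 0x38

Derivation:
After byte 1 (0x5D): reg=0x38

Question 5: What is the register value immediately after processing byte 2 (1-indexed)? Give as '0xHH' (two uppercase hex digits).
After byte 1 (0x5D): reg=0x38
After byte 2 (0x86): reg=0x33

Answer: 0x33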